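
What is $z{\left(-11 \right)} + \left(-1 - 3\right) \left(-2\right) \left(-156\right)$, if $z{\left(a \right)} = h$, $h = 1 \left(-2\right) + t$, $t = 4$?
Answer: $-1246$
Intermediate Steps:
$h = 2$ ($h = 1 \left(-2\right) + 4 = -2 + 4 = 2$)
$z{\left(a \right)} = 2$
$z{\left(-11 \right)} + \left(-1 - 3\right) \left(-2\right) \left(-156\right) = 2 + \left(-1 - 3\right) \left(-2\right) \left(-156\right) = 2 + \left(-4\right) \left(-2\right) \left(-156\right) = 2 + 8 \left(-156\right) = 2 - 1248 = -1246$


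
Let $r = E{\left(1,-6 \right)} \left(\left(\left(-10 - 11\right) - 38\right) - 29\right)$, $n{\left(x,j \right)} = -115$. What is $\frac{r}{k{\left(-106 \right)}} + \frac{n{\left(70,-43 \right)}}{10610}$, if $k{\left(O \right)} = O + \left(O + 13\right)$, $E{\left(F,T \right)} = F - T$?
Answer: $\frac{1302575}{422278} \approx 3.0846$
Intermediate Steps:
$k{\left(O \right)} = 13 + 2 O$ ($k{\left(O \right)} = O + \left(13 + O\right) = 13 + 2 O$)
$r = -616$ ($r = \left(1 - -6\right) \left(\left(\left(-10 - 11\right) - 38\right) - 29\right) = \left(1 + 6\right) \left(\left(-21 - 38\right) - 29\right) = 7 \left(-59 - 29\right) = 7 \left(-88\right) = -616$)
$\frac{r}{k{\left(-106 \right)}} + \frac{n{\left(70,-43 \right)}}{10610} = - \frac{616}{13 + 2 \left(-106\right)} - \frac{115}{10610} = - \frac{616}{13 - 212} - \frac{23}{2122} = - \frac{616}{-199} - \frac{23}{2122} = \left(-616\right) \left(- \frac{1}{199}\right) - \frac{23}{2122} = \frac{616}{199} - \frac{23}{2122} = \frac{1302575}{422278}$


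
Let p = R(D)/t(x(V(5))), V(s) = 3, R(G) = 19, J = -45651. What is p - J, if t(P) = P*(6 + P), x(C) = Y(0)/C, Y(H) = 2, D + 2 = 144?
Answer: 1826211/40 ≈ 45655.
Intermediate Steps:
D = 142 (D = -2 + 144 = 142)
x(C) = 2/C
p = 171/40 (p = 19/(((2/3)*(6 + 2/3))) = 19/(((2*(1/3))*(6 + 2*(1/3)))) = 19/((2*(6 + 2/3)/3)) = 19/(((2/3)*(20/3))) = 19/(40/9) = 19*(9/40) = 171/40 ≈ 4.2750)
p - J = 171/40 - 1*(-45651) = 171/40 + 45651 = 1826211/40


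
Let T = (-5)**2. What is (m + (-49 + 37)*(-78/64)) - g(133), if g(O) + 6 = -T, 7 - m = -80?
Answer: 1061/8 ≈ 132.63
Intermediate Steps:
m = 87 (m = 7 - 1*(-80) = 7 + 80 = 87)
T = 25
g(O) = -31 (g(O) = -6 - 1*25 = -6 - 25 = -31)
(m + (-49 + 37)*(-78/64)) - g(133) = (87 + (-49 + 37)*(-78/64)) - 1*(-31) = (87 - (-936)/64) + 31 = (87 - 12*(-39/32)) + 31 = (87 + 117/8) + 31 = 813/8 + 31 = 1061/8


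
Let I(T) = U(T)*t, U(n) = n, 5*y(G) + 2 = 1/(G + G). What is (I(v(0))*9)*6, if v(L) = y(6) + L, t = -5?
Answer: 207/2 ≈ 103.50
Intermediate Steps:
y(G) = -⅖ + 1/(10*G) (y(G) = -⅖ + 1/(5*(G + G)) = -⅖ + 1/(5*((2*G))) = -⅖ + (1/(2*G))/5 = -⅖ + 1/(10*G))
v(L) = -23/60 + L (v(L) = (⅒)*(1 - 4*6)/6 + L = (⅒)*(⅙)*(1 - 24) + L = (⅒)*(⅙)*(-23) + L = -23/60 + L)
I(T) = -5*T (I(T) = T*(-5) = -5*T)
(I(v(0))*9)*6 = (-5*(-23/60 + 0)*9)*6 = (-5*(-23/60)*9)*6 = ((23/12)*9)*6 = (69/4)*6 = 207/2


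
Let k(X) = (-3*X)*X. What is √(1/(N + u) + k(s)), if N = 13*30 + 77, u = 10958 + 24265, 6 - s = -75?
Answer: I*√25071734940610/35690 ≈ 140.3*I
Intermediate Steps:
s = 81 (s = 6 - 1*(-75) = 6 + 75 = 81)
k(X) = -3*X²
u = 35223
N = 467 (N = 390 + 77 = 467)
√(1/(N + u) + k(s)) = √(1/(467 + 35223) - 3*81²) = √(1/35690 - 3*6561) = √(1/35690 - 19683) = √(-702486269/35690) = I*√25071734940610/35690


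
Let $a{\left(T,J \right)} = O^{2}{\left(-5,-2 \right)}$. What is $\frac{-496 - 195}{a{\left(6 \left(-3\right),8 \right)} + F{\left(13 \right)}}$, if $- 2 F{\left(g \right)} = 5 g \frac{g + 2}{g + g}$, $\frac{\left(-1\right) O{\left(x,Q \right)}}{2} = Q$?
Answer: $\frac{2764}{11} \approx 251.27$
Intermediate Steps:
$O{\left(x,Q \right)} = - 2 Q$
$a{\left(T,J \right)} = 16$ ($a{\left(T,J \right)} = \left(\left(-2\right) \left(-2\right)\right)^{2} = 4^{2} = 16$)
$F{\left(g \right)} = - \frac{5}{2} - \frac{5 g}{4}$ ($F{\left(g \right)} = - \frac{5 g \frac{g + 2}{g + g}}{2} = - \frac{5 g \frac{2 + g}{2 g}}{2} = - \frac{5 + \frac{5 g}{2}}{2} = - \frac{5}{2} - \frac{5 g}{4}$)
$\frac{-496 - 195}{a{\left(6 \left(-3\right),8 \right)} + F{\left(13 \right)}} = \frac{-496 - 195}{16 - \frac{75}{4}} = - \frac{691}{16 - \frac{75}{4}} = - \frac{691}{- \frac{11}{4}} = \left(-691\right) \left(- \frac{4}{11}\right) = \frac{2764}{11}$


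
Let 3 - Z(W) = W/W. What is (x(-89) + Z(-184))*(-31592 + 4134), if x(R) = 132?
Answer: -3679372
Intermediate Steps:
Z(W) = 2 (Z(W) = 3 - W/W = 3 - 1*1 = 3 - 1 = 2)
(x(-89) + Z(-184))*(-31592 + 4134) = (132 + 2)*(-31592 + 4134) = 134*(-27458) = -3679372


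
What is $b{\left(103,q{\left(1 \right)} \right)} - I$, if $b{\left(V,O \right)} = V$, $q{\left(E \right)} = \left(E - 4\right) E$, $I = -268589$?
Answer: $268692$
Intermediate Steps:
$q{\left(E \right)} = E \left(-4 + E\right)$ ($q{\left(E \right)} = \left(-4 + E\right) E = E \left(-4 + E\right)$)
$b{\left(103,q{\left(1 \right)} \right)} - I = 103 - -268589 = 103 + 268589 = 268692$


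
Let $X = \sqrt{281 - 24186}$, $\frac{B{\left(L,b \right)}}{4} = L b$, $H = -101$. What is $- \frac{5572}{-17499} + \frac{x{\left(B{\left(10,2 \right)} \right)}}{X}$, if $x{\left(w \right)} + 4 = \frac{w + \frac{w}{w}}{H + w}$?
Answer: $\frac{5572}{17499} + \frac{11 i \sqrt{23905}}{33467} \approx 0.31842 + 0.050818 i$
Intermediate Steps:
$B{\left(L,b \right)} = 4 L b$
$X = i \sqrt{23905}$ ($X = \sqrt{-23905} = i \sqrt{23905} \approx 154.61 i$)
$x{\left(w \right)} = -4 + \frac{1 + w}{-101 + w}$ ($x{\left(w \right)} = -4 + \frac{w + \frac{w}{w}}{-101 + w} = -4 + \frac{w + 1}{-101 + w} = -4 + \frac{1 + w}{-101 + w}$)
$- \frac{5572}{-17499} + \frac{x{\left(B{\left(10,2 \right)} \right)}}{X} = - \frac{5572}{-17499} + \frac{3 \frac{1}{-101 + 4 \cdot 10 \cdot 2} \left(135 - 4 \cdot 10 \cdot 2\right)}{i \sqrt{23905}} = \left(-5572\right) \left(- \frac{1}{17499}\right) + \frac{3 \left(135 - 80\right)}{-101 + 80} \left(- \frac{i \sqrt{23905}}{23905}\right) = \frac{5572}{17499} + \frac{3 \left(135 - 80\right)}{-21} \left(- \frac{i \sqrt{23905}}{23905}\right) = \frac{5572}{17499} + 3 \left(- \frac{1}{21}\right) 55 \left(- \frac{i \sqrt{23905}}{23905}\right) = \frac{5572}{17499} - \frac{55 \left(- \frac{i \sqrt{23905}}{23905}\right)}{7} = \frac{5572}{17499} + \frac{11 i \sqrt{23905}}{33467}$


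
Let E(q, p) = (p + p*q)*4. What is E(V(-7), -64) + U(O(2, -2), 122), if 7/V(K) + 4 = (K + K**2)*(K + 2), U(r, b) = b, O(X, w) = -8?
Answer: -13442/107 ≈ -125.63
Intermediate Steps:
V(K) = 7/(-4 + (2 + K)*(K + K**2)) (V(K) = 7/(-4 + (K + K**2)*(K + 2)) = 7/(-4 + (K + K**2)*(2 + K)) = 7/(-4 + (2 + K)*(K + K**2)))
E(q, p) = 4*p + 4*p*q
E(V(-7), -64) + U(O(2, -2), 122) = 4*(-64)*(1 + 7/(-4 + (-7)**3 + 2*(-7) + 3*(-7)**2)) + 122 = 4*(-64)*(1 + 7/(-4 - 343 - 14 + 3*49)) + 122 = 4*(-64)*(1 + 7/(-4 - 343 - 14 + 147)) + 122 = 4*(-64)*(1 + 7/(-214)) + 122 = 4*(-64)*(1 + 7*(-1/214)) + 122 = 4*(-64)*(1 - 7/214) + 122 = 4*(-64)*(207/214) + 122 = -26496/107 + 122 = -13442/107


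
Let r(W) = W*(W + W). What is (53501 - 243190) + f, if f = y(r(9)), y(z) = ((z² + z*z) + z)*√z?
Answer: -189689 + 473850*√2 ≈ 4.8044e+5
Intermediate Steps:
r(W) = 2*W² (r(W) = W*(2*W) = 2*W²)
y(z) = √z*(z + 2*z²) (y(z) = ((z² + z²) + z)*√z = (2*z² + z)*√z = (z + 2*z²)*√z = √z*(z + 2*z²))
f = 473850*√2 (f = (2*9²)^(3/2)*(1 + 2*(2*9²)) = (2*81)^(3/2)*(1 + 2*(2*81)) = 162^(3/2)*(1 + 2*162) = (1458*√2)*(1 + 324) = (1458*√2)*325 = 473850*√2 ≈ 6.7013e+5)
(53501 - 243190) + f = (53501 - 243190) + 473850*√2 = -189689 + 473850*√2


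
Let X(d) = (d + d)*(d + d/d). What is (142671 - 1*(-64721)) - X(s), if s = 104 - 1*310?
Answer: 122932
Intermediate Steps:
s = -206 (s = 104 - 310 = -206)
X(d) = 2*d*(1 + d) (X(d) = (2*d)*(d + 1) = (2*d)*(1 + d) = 2*d*(1 + d))
(142671 - 1*(-64721)) - X(s) = (142671 - 1*(-64721)) - 2*(-206)*(1 - 206) = (142671 + 64721) - 2*(-206)*(-205) = 207392 - 1*84460 = 207392 - 84460 = 122932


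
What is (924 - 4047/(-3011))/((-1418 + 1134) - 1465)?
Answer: -928737/1755413 ≈ -0.52907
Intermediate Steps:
(924 - 4047/(-3011))/((-1418 + 1134) - 1465) = (924 - 4047*(-1/3011))/(-284 - 1465) = (924 + 4047/3011)/(-1749) = (2786211/3011)*(-1/1749) = -928737/1755413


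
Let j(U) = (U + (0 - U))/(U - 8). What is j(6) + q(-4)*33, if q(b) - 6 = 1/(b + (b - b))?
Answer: 759/4 ≈ 189.75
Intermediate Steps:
q(b) = 6 + 1/b (q(b) = 6 + 1/(b + (b - b)) = 6 + 1/(b + 0) = 6 + 1/b)
j(U) = 0 (j(U) = (U - U)/(-8 + U) = 0/(-8 + U) = 0)
j(6) + q(-4)*33 = 0 + (6 + 1/(-4))*33 = 0 + (6 - ¼)*33 = 0 + (23/4)*33 = 0 + 759/4 = 759/4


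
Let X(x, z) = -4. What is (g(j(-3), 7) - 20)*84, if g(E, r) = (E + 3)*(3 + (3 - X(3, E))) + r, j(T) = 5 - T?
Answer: 8148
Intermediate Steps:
g(E, r) = 30 + r + 10*E (g(E, r) = (E + 3)*(3 + (3 - 1*(-4))) + r = (3 + E)*(3 + (3 + 4)) + r = (3 + E)*(3 + 7) + r = (3 + E)*10 + r = (30 + 10*E) + r = 30 + r + 10*E)
(g(j(-3), 7) - 20)*84 = ((30 + 7 + 10*(5 - 1*(-3))) - 20)*84 = ((30 + 7 + 10*(5 + 3)) - 20)*84 = ((30 + 7 + 10*8) - 20)*84 = ((30 + 7 + 80) - 20)*84 = (117 - 20)*84 = 97*84 = 8148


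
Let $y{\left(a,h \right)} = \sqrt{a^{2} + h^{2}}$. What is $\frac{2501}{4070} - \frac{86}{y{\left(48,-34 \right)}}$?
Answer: $\frac{2501}{4070} - \frac{43 \sqrt{865}}{865} \approx -0.84755$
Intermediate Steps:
$\frac{2501}{4070} - \frac{86}{y{\left(48,-34 \right)}} = \frac{2501}{4070} - \frac{86}{\sqrt{48^{2} + \left(-34\right)^{2}}} = 2501 \cdot \frac{1}{4070} - \frac{86}{\sqrt{2304 + 1156}} = \frac{2501}{4070} - \frac{86}{\sqrt{3460}} = \frac{2501}{4070} - \frac{86}{2 \sqrt{865}} = \frac{2501}{4070} - 86 \frac{\sqrt{865}}{1730} = \frac{2501}{4070} - \frac{43 \sqrt{865}}{865}$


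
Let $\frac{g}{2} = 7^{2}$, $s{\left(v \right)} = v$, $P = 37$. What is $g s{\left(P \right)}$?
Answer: $3626$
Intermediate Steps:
$g = 98$ ($g = 2 \cdot 7^{2} = 2 \cdot 49 = 98$)
$g s{\left(P \right)} = 98 \cdot 37 = 3626$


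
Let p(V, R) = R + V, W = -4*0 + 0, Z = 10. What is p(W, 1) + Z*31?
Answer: 311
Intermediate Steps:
W = 0 (W = 0 + 0 = 0)
p(W, 1) + Z*31 = (1 + 0) + 10*31 = 1 + 310 = 311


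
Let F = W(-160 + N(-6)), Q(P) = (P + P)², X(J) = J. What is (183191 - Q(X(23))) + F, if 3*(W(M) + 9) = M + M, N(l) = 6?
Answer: 542890/3 ≈ 1.8096e+5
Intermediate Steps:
Q(P) = 4*P² (Q(P) = (2*P)² = 4*P²)
W(M) = -9 + 2*M/3 (W(M) = -9 + (M + M)/3 = -9 + (2*M)/3 = -9 + 2*M/3)
F = -335/3 (F = -9 + 2*(-160 + 6)/3 = -9 + (⅔)*(-154) = -9 - 308/3 = -335/3 ≈ -111.67)
(183191 - Q(X(23))) + F = (183191 - 4*23²) - 335/3 = (183191 - 4*529) - 335/3 = (183191 - 1*2116) - 335/3 = (183191 - 2116) - 335/3 = 181075 - 335/3 = 542890/3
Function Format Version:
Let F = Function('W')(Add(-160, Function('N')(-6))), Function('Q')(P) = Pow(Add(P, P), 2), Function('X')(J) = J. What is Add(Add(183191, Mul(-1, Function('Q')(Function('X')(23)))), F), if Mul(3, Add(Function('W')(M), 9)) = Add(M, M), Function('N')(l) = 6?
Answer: Rational(542890, 3) ≈ 1.8096e+5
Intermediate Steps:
Function('Q')(P) = Mul(4, Pow(P, 2)) (Function('Q')(P) = Pow(Mul(2, P), 2) = Mul(4, Pow(P, 2)))
Function('W')(M) = Add(-9, Mul(Rational(2, 3), M)) (Function('W')(M) = Add(-9, Mul(Rational(1, 3), Add(M, M))) = Add(-9, Mul(Rational(1, 3), Mul(2, M))) = Add(-9, Mul(Rational(2, 3), M)))
F = Rational(-335, 3) (F = Add(-9, Mul(Rational(2, 3), Add(-160, 6))) = Add(-9, Mul(Rational(2, 3), -154)) = Add(-9, Rational(-308, 3)) = Rational(-335, 3) ≈ -111.67)
Add(Add(183191, Mul(-1, Function('Q')(Function('X')(23)))), F) = Add(Add(183191, Mul(-1, Mul(4, Pow(23, 2)))), Rational(-335, 3)) = Add(Add(183191, Mul(-1, Mul(4, 529))), Rational(-335, 3)) = Add(Add(183191, Mul(-1, 2116)), Rational(-335, 3)) = Add(Add(183191, -2116), Rational(-335, 3)) = Add(181075, Rational(-335, 3)) = Rational(542890, 3)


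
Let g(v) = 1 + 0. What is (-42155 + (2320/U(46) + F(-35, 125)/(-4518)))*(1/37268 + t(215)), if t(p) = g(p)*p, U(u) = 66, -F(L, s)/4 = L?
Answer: -1198043526303655/132296076 ≈ -9.0558e+6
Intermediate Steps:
F(L, s) = -4*L
g(v) = 1
t(p) = p (t(p) = 1*p = p)
(-42155 + (2320/U(46) + F(-35, 125)/(-4518)))*(1/37268 + t(215)) = (-42155 + (2320/66 - 4*(-35)/(-4518)))*(1/37268 + 215) = (-42155 + (2320*(1/66) + 140*(-1/4518)))*(1/37268 + 215) = (-42155 + (1160/33 - 70/2259))*(8012621/37268) = (-42155 + 872710/24849)*(8012621/37268) = -1046636885/24849*8012621/37268 = -1198043526303655/132296076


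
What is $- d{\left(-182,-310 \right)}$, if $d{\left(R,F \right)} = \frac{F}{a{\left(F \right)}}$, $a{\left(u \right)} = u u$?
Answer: $\frac{1}{310} \approx 0.0032258$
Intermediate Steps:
$a{\left(u \right)} = u^{2}$
$d{\left(R,F \right)} = \frac{1}{F}$ ($d{\left(R,F \right)} = \frac{F}{F^{2}} = \frac{1}{F}$)
$- d{\left(-182,-310 \right)} = - \frac{1}{-310} = \left(-1\right) \left(- \frac{1}{310}\right) = \frac{1}{310}$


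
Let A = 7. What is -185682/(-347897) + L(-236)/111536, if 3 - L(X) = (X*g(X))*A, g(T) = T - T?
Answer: 20711271243/38803039792 ≈ 0.53375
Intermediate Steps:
g(T) = 0
L(X) = 3 (L(X) = 3 - X*0*7 = 3 - 0*7 = 3 - 1*0 = 3 + 0 = 3)
-185682/(-347897) + L(-236)/111536 = -185682/(-347897) + 3/111536 = -185682*(-1/347897) + 3*(1/111536) = 185682/347897 + 3/111536 = 20711271243/38803039792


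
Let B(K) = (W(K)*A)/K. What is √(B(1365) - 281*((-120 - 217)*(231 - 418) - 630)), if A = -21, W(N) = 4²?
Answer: I*√74069781565/65 ≈ 4187.0*I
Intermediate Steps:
W(N) = 16
B(K) = -336/K (B(K) = (16*(-21))/K = -336/K)
√(B(1365) - 281*((-120 - 217)*(231 - 418) - 630)) = √(-336/1365 - 281*((-120 - 217)*(231 - 418) - 630)) = √(-336*1/1365 - 281*(-337*(-187) - 630)) = √(-16/65 - 281*(63019 - 630)) = √(-16/65 - 281*62389) = √(-16/65 - 17531309) = √(-1139535101/65) = I*√74069781565/65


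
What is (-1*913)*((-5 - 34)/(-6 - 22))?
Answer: -35607/28 ≈ -1271.7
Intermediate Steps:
(-1*913)*((-5 - 34)/(-6 - 22)) = -(-35607)/(-28) = -(-35607)*(-1)/28 = -913*39/28 = -35607/28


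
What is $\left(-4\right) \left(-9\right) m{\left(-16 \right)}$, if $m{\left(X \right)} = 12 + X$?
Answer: $-144$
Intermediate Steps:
$\left(-4\right) \left(-9\right) m{\left(-16 \right)} = \left(-4\right) \left(-9\right) \left(12 - 16\right) = 36 \left(-4\right) = -144$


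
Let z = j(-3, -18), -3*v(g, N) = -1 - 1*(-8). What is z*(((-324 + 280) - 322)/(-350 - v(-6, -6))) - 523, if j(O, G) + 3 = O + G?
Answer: -571841/1043 ≈ -548.27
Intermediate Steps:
v(g, N) = -7/3 (v(g, N) = -(-1 - 1*(-8))/3 = -(-1 + 8)/3 = -1/3*7 = -7/3)
j(O, G) = -3 + G + O (j(O, G) = -3 + (O + G) = -3 + (G + O) = -3 + G + O)
z = -24 (z = -3 - 18 - 3 = -24)
z*(((-324 + 280) - 322)/(-350 - v(-6, -6))) - 523 = -24*((-324 + 280) - 322)/(-350 - 1*(-7/3)) - 523 = -24*(-44 - 322)/(-350 + 7/3) - 523 = -(-8784)/(-1043/3) - 523 = -(-8784)*(-3)/1043 - 523 = -24*1098/1043 - 523 = -26352/1043 - 523 = -571841/1043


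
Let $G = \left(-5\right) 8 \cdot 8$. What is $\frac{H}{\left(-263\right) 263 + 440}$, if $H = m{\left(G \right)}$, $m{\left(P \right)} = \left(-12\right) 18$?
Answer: $\frac{216}{68729} \approx 0.0031428$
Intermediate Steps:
$G = -320$ ($G = \left(-40\right) 8 = -320$)
$m{\left(P \right)} = -216$
$H = -216$
$\frac{H}{\left(-263\right) 263 + 440} = - \frac{216}{\left(-263\right) 263 + 440} = - \frac{216}{-69169 + 440} = - \frac{216}{-68729} = \left(-216\right) \left(- \frac{1}{68729}\right) = \frac{216}{68729}$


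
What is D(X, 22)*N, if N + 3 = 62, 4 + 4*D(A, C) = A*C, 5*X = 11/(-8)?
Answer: -11859/80 ≈ -148.24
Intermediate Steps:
X = -11/40 (X = (11/(-8))/5 = (11*(-⅛))/5 = (⅕)*(-11/8) = -11/40 ≈ -0.27500)
D(A, C) = -1 + A*C/4 (D(A, C) = -1 + (A*C)/4 = -1 + A*C/4)
N = 59 (N = -3 + 62 = 59)
D(X, 22)*N = (-1 + (¼)*(-11/40)*22)*59 = (-1 - 121/80)*59 = -201/80*59 = -11859/80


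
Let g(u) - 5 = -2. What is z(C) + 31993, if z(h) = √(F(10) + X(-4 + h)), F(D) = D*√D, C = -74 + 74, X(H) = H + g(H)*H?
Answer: 31993 + √(-16 + 10*√10) ≈ 31997.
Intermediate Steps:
g(u) = 3 (g(u) = 5 - 2 = 3)
X(H) = 4*H (X(H) = H + 3*H = 4*H)
C = 0
F(D) = D^(3/2)
z(h) = √(-16 + 4*h + 10*√10) (z(h) = √(10^(3/2) + 4*(-4 + h)) = √(10*√10 + (-16 + 4*h)) = √(-16 + 4*h + 10*√10))
z(C) + 31993 = √(-16 + 4*0 + 10*√10) + 31993 = √(-16 + 0 + 10*√10) + 31993 = √(-16 + 10*√10) + 31993 = 31993 + √(-16 + 10*√10)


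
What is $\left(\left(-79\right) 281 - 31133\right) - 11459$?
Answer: $-64791$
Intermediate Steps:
$\left(\left(-79\right) 281 - 31133\right) - 11459 = \left(-22199 - 31133\right) - 11459 = -53332 - 11459 = -64791$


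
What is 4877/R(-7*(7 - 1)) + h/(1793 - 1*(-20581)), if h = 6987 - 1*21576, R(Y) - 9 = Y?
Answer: -1107065/7458 ≈ -148.44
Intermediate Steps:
R(Y) = 9 + Y
h = -14589 (h = 6987 - 21576 = -14589)
4877/R(-7*(7 - 1)) + h/(1793 - 1*(-20581)) = 4877/(9 - 7*(7 - 1)) - 14589/(1793 - 1*(-20581)) = 4877/(9 - 7*6) - 14589/(1793 + 20581) = 4877/(9 - 42) - 14589/22374 = 4877/(-33) - 14589*1/22374 = 4877*(-1/33) - 1621/2486 = -4877/33 - 1621/2486 = -1107065/7458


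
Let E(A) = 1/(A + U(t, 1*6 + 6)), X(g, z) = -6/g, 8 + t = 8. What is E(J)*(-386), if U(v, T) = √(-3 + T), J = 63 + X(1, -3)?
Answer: -193/30 ≈ -6.4333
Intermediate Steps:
t = 0 (t = -8 + 8 = 0)
J = 57 (J = 63 - 6/1 = 63 - 6*1 = 63 - 6 = 57)
E(A) = 1/(3 + A) (E(A) = 1/(A + √(-3 + (1*6 + 6))) = 1/(A + √(-3 + (6 + 6))) = 1/(A + √(-3 + 12)) = 1/(A + √9) = 1/(A + 3) = 1/(3 + A))
E(J)*(-386) = -386/(3 + 57) = -386/60 = (1/60)*(-386) = -193/30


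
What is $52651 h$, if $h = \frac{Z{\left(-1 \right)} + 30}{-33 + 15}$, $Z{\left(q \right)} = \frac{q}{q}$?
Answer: $- \frac{1632181}{18} \approx -90677.0$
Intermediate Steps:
$Z{\left(q \right)} = 1$
$h = - \frac{31}{18}$ ($h = \frac{1 + 30}{-33 + 15} = \frac{31}{-18} = 31 \left(- \frac{1}{18}\right) = - \frac{31}{18} \approx -1.7222$)
$52651 h = 52651 \left(- \frac{31}{18}\right) = - \frac{1632181}{18}$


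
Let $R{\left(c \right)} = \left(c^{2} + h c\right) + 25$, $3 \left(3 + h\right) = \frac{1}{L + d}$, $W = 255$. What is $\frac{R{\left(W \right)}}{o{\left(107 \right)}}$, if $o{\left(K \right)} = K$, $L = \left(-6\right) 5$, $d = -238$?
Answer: $\frac{17228295}{28676} \approx 600.79$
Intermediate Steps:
$L = -30$
$h = - \frac{2413}{804}$ ($h = -3 + \frac{1}{3 \left(-30 - 238\right)} = -3 + \frac{1}{3 \left(-268\right)} = -3 + \frac{1}{3} \left(- \frac{1}{268}\right) = -3 - \frac{1}{804} = - \frac{2413}{804} \approx -3.0012$)
$R{\left(c \right)} = 25 + c^{2} - \frac{2413 c}{804}$ ($R{\left(c \right)} = \left(c^{2} - \frac{2413 c}{804}\right) + 25 = 25 + c^{2} - \frac{2413 c}{804}$)
$\frac{R{\left(W \right)}}{o{\left(107 \right)}} = \frac{25 + 255^{2} - \frac{205105}{268}}{107} = \left(25 + 65025 - \frac{205105}{268}\right) \frac{1}{107} = \frac{17228295}{268} \cdot \frac{1}{107} = \frac{17228295}{28676}$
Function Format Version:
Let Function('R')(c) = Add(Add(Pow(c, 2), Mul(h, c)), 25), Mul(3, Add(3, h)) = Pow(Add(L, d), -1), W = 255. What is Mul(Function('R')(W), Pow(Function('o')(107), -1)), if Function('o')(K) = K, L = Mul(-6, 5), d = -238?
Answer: Rational(17228295, 28676) ≈ 600.79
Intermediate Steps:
L = -30
h = Rational(-2413, 804) (h = Add(-3, Mul(Rational(1, 3), Pow(Add(-30, -238), -1))) = Add(-3, Mul(Rational(1, 3), Pow(-268, -1))) = Add(-3, Mul(Rational(1, 3), Rational(-1, 268))) = Add(-3, Rational(-1, 804)) = Rational(-2413, 804) ≈ -3.0012)
Function('R')(c) = Add(25, Pow(c, 2), Mul(Rational(-2413, 804), c)) (Function('R')(c) = Add(Add(Pow(c, 2), Mul(Rational(-2413, 804), c)), 25) = Add(25, Pow(c, 2), Mul(Rational(-2413, 804), c)))
Mul(Function('R')(W), Pow(Function('o')(107), -1)) = Mul(Add(25, Pow(255, 2), Mul(Rational(-2413, 804), 255)), Pow(107, -1)) = Mul(Add(25, 65025, Rational(-205105, 268)), Rational(1, 107)) = Mul(Rational(17228295, 268), Rational(1, 107)) = Rational(17228295, 28676)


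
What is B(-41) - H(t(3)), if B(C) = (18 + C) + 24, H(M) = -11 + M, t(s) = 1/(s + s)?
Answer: 71/6 ≈ 11.833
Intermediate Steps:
t(s) = 1/(2*s)
B(C) = 42 + C
B(-41) - H(t(3)) = (42 - 41) - (-11 + (1/2)/3) = 1 - (-11 + (1/2)*(1/3)) = 1 - (-11 + 1/6) = 1 - 1*(-65/6) = 1 + 65/6 = 71/6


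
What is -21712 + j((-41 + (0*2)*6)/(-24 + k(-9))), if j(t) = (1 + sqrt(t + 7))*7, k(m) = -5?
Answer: -21705 + 14*sqrt(1769)/29 ≈ -21685.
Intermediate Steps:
j(t) = 7 + 7*sqrt(7 + t) (j(t) = (1 + sqrt(7 + t))*7 = 7 + 7*sqrt(7 + t))
-21712 + j((-41 + (0*2)*6)/(-24 + k(-9))) = -21712 + (7 + 7*sqrt(7 + (-41 + (0*2)*6)/(-24 - 5))) = -21712 + (7 + 7*sqrt(7 + (-41 + 0*6)/(-29))) = -21712 + (7 + 7*sqrt(7 + (-41 + 0)*(-1/29))) = -21712 + (7 + 7*sqrt(7 - 41*(-1/29))) = -21712 + (7 + 7*sqrt(7 + 41/29)) = -21712 + (7 + 7*sqrt(244/29)) = -21712 + (7 + 7*(2*sqrt(1769)/29)) = -21712 + (7 + 14*sqrt(1769)/29) = -21705 + 14*sqrt(1769)/29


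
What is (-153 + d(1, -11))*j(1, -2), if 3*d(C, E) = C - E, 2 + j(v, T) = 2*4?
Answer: -894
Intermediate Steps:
j(v, T) = 6 (j(v, T) = -2 + 2*4 = -2 + 8 = 6)
d(C, E) = -E/3 + C/3 (d(C, E) = (C - E)/3 = -E/3 + C/3)
(-153 + d(1, -11))*j(1, -2) = (-153 + (-1/3*(-11) + (1/3)*1))*6 = (-153 + (11/3 + 1/3))*6 = (-153 + 4)*6 = -149*6 = -894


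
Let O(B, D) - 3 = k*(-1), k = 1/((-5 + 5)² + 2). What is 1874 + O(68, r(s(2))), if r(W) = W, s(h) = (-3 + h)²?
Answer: 3753/2 ≈ 1876.5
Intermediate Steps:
k = ½ (k = 1/(0² + 2) = 1/(0 + 2) = 1/2 = ½ ≈ 0.50000)
O(B, D) = 5/2 (O(B, D) = 3 + (½)*(-1) = 3 - ½ = 5/2)
1874 + O(68, r(s(2))) = 1874 + 5/2 = 3753/2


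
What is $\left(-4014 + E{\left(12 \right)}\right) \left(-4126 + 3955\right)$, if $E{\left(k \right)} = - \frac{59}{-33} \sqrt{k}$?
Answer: $686394 - \frac{6726 \sqrt{3}}{11} \approx 6.8534 \cdot 10^{5}$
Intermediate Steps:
$E{\left(k \right)} = \frac{59 \sqrt{k}}{33}$ ($E{\left(k \right)} = \left(-59\right) \left(- \frac{1}{33}\right) \sqrt{k} = \frac{59 \sqrt{k}}{33}$)
$\left(-4014 + E{\left(12 \right)}\right) \left(-4126 + 3955\right) = \left(-4014 + \frac{59 \sqrt{12}}{33}\right) \left(-4126 + 3955\right) = \left(-4014 + \frac{59 \cdot 2 \sqrt{3}}{33}\right) \left(-171\right) = \left(-4014 + \frac{118 \sqrt{3}}{33}\right) \left(-171\right) = 686394 - \frac{6726 \sqrt{3}}{11}$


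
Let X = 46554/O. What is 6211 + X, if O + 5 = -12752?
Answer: 79187173/12757 ≈ 6207.4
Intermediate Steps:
O = -12757 (O = -5 - 12752 = -12757)
X = -46554/12757 (X = 46554/(-12757) = 46554*(-1/12757) = -46554/12757 ≈ -3.6493)
6211 + X = 6211 - 46554/12757 = 79187173/12757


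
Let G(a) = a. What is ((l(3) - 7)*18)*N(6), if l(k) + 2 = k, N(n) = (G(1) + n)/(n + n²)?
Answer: -18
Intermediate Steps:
N(n) = (1 + n)/(n + n²)
l(k) = -2 + k
((l(3) - 7)*18)*N(6) = (((-2 + 3) - 7)*18)/6 = ((1 - 7)*18)*(⅙) = -6*18*(⅙) = -108*⅙ = -18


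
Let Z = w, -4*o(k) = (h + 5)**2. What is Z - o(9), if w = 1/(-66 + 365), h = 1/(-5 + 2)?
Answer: 14660/2691 ≈ 5.4478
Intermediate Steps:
h = -1/3 (h = 1/(-3) = -1/3 ≈ -0.33333)
o(k) = -49/9 (o(k) = -(-1/3 + 5)**2/4 = -(14/3)**2/4 = -1/4*196/9 = -49/9)
w = 1/299 ≈ 0.0033445
Z = 1/299 ≈ 0.0033445
Z - o(9) = 1/299 - 1*(-49/9) = 1/299 + 49/9 = 14660/2691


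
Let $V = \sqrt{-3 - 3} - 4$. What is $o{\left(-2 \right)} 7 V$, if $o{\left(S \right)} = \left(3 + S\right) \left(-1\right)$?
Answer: $28 - 7 i \sqrt{6} \approx 28.0 - 17.146 i$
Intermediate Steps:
$o{\left(S \right)} = -3 - S$
$V = -4 + i \sqrt{6}$ ($V = \sqrt{-6} - 4 = i \sqrt{6} - 4 = -4 + i \sqrt{6} \approx -4.0 + 2.4495 i$)
$o{\left(-2 \right)} 7 V = \left(-3 - -2\right) 7 \left(-4 + i \sqrt{6}\right) = \left(-3 + 2\right) 7 \left(-4 + i \sqrt{6}\right) = \left(-1\right) 7 \left(-4 + i \sqrt{6}\right) = - 7 \left(-4 + i \sqrt{6}\right) = 28 - 7 i \sqrt{6}$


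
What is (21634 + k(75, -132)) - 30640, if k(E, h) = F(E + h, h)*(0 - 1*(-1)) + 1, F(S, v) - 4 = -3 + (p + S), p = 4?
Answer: -9057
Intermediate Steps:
F(S, v) = 5 + S (F(S, v) = 4 + (-3 + (4 + S)) = 4 + (1 + S) = 5 + S)
k(E, h) = 6 + E + h (k(E, h) = (5 + (E + h))*(0 - 1*(-1)) + 1 = (5 + E + h)*(0 + 1) + 1 = (5 + E + h)*1 + 1 = (5 + E + h) + 1 = 6 + E + h)
(21634 + k(75, -132)) - 30640 = (21634 + (6 + 75 - 132)) - 30640 = (21634 - 51) - 30640 = 21583 - 30640 = -9057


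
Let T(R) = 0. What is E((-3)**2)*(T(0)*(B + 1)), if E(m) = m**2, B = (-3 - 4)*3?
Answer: 0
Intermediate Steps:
B = -21 (B = -7*3 = -21)
E((-3)**2)*(T(0)*(B + 1)) = ((-3)**2)**2*(0*(-21 + 1)) = 9**2*(0*(-20)) = 81*0 = 0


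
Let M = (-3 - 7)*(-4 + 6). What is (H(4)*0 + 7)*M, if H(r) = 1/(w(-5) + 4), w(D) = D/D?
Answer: -140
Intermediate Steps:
M = -20 (M = -10*2 = -20)
w(D) = 1
H(r) = 1/5 (H(r) = 1/(1 + 4) = 1/5)
(H(4)*0 + 7)*M = ((1/5)*0 + 7)*(-20) = (0 + 7)*(-20) = 7*(-20) = -140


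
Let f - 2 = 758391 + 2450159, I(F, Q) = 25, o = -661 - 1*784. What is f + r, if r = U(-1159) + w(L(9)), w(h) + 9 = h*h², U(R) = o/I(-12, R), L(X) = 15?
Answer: 16059301/5 ≈ 3.2119e+6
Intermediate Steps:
o = -1445 (o = -661 - 784 = -1445)
U(R) = -289/5 (U(R) = -1445/25 = -1445*1/25 = -289/5)
w(h) = -9 + h³ (w(h) = -9 + h*h² = -9 + h³)
r = 16541/5 (r = -289/5 + (-9 + 15³) = -289/5 + (-9 + 3375) = -289/5 + 3366 = 16541/5 ≈ 3308.2)
f = 3208552 (f = 2 + (758391 + 2450159) = 2 + 3208550 = 3208552)
f + r = 3208552 + 16541/5 = 16059301/5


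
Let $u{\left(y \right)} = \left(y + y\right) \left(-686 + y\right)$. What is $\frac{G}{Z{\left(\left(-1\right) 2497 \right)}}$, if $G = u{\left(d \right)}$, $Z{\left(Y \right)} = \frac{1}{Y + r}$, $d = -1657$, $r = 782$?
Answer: $-13316463930$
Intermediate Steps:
$u{\left(y \right)} = 2 y \left(-686 + y\right)$
$Z{\left(Y \right)} = \frac{1}{782 + Y}$ ($Z{\left(Y \right)} = \frac{1}{Y + 782} = \frac{1}{782 + Y}$)
$G = 7764702$ ($G = 2 \left(-1657\right) \left(-686 - 1657\right) = 2 \left(-1657\right) \left(-2343\right) = 7764702$)
$\frac{G}{Z{\left(\left(-1\right) 2497 \right)}} = \frac{7764702}{\frac{1}{782 - 2497}} = \frac{7764702}{\frac{1}{-1715}} = \frac{7764702}{- \frac{1}{1715}} = 7764702 \left(-1715\right) = -13316463930$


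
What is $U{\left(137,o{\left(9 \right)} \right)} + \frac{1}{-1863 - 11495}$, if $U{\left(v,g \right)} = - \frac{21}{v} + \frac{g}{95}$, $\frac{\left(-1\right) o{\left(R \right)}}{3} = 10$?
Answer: $- \frac{16312721}{34770874} \approx -0.46915$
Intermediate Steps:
$o{\left(R \right)} = -30$ ($o{\left(R \right)} = \left(-3\right) 10 = -30$)
$U{\left(v,g \right)} = - \frac{21}{v} + \frac{g}{95}$ ($U{\left(v,g \right)} = - \frac{21}{v} + g \frac{1}{95} = - \frac{21}{v} + \frac{g}{95}$)
$U{\left(137,o{\left(9 \right)} \right)} + \frac{1}{-1863 - 11495} = \left(- \frac{21}{137} + \frac{1}{95} \left(-30\right)\right) + \frac{1}{-1863 - 11495} = \left(\left(-21\right) \frac{1}{137} - \frac{6}{19}\right) + \frac{1}{-13358} = \left(- \frac{21}{137} - \frac{6}{19}\right) - \frac{1}{13358} = - \frac{1221}{2603} - \frac{1}{13358} = - \frac{16312721}{34770874}$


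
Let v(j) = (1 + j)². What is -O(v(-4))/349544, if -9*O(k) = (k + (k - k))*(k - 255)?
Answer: -123/174772 ≈ -0.00070377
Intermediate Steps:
O(k) = -k*(-255 + k)/9 (O(k) = -(k + (k - k))*(k - 255)/9 = -(k + 0)*(-255 + k)/9 = -k*(-255 + k)/9)
-O(v(-4))/349544 = -(1 - 4)²*(255 - (1 - 4)²)/9/349544 = -(⅑)*(-3)²*(255 - 1*(-3)²)/349544 = -(⅑)*9*(255 - 1*9)/349544 = -(⅑)*9*(255 - 9)/349544 = -(⅑)*9*246/349544 = -246/349544 = -1*123/174772 = -123/174772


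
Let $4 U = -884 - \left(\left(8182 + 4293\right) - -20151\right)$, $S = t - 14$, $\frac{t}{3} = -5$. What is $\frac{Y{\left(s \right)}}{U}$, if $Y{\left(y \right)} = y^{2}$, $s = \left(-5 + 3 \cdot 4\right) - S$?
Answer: $- \frac{864}{5585} \approx -0.1547$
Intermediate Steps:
$t = -15$ ($t = 3 \left(-5\right) = -15$)
$S = -29$ ($S = -15 - 14 = -29$)
$s = 36$ ($s = \left(-5 + 3 \cdot 4\right) - -29 = \left(-5 + 12\right) + 29 = 7 + 29 = 36$)
$U = - \frac{16755}{2}$ ($U = \frac{-884 - \left(\left(8182 + 4293\right) - -20151\right)}{4} = \frac{-884 - \left(12475 + 20151\right)}{4} = \frac{-884 - 32626}{4} = \frac{1}{4} \left(-33510\right) = - \frac{16755}{2} \approx -8377.5$)
$\frac{Y{\left(s \right)}}{U} = \frac{36^{2}}{- \frac{16755}{2}} = 1296 \left(- \frac{2}{16755}\right) = - \frac{864}{5585}$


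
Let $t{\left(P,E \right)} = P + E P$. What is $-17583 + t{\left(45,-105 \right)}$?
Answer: $-22263$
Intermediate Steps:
$-17583 + t{\left(45,-105 \right)} = -17583 + 45 \left(1 - 105\right) = -17583 + 45 \left(-104\right) = -17583 - 4680 = -22263$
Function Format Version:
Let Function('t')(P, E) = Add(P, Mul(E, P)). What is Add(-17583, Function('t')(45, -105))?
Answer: -22263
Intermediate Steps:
Add(-17583, Function('t')(45, -105)) = Add(-17583, Mul(45, Add(1, -105))) = Add(-17583, Mul(45, -104)) = Add(-17583, -4680) = -22263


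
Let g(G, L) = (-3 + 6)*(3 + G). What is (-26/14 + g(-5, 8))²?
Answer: 3025/49 ≈ 61.735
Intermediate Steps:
g(G, L) = 9 + 3*G (g(G, L) = 3*(3 + G) = 9 + 3*G)
(-26/14 + g(-5, 8))² = (-26/14 + (9 + 3*(-5)))² = (-26*1/14 + (9 - 15))² = (-13/7 - 6)² = (-55/7)² = 3025/49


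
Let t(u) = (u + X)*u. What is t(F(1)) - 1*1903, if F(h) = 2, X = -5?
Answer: -1909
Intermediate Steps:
t(u) = u*(-5 + u) (t(u) = (u - 5)*u = (-5 + u)*u = u*(-5 + u))
t(F(1)) - 1*1903 = 2*(-5 + 2) - 1*1903 = 2*(-3) - 1903 = -6 - 1903 = -1909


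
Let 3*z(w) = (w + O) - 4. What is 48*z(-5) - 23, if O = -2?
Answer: -199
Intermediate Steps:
z(w) = -2 + w/3 (z(w) = ((w - 2) - 4)/3 = ((-2 + w) - 4)/3 = (-6 + w)/3 = -2 + w/3)
48*z(-5) - 23 = 48*(-2 + (⅓)*(-5)) - 23 = 48*(-2 - 5/3) - 23 = 48*(-11/3) - 23 = -176 - 23 = -199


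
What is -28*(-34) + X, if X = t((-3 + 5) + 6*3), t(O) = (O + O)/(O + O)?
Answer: 953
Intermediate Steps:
t(O) = 1 (t(O) = (2*O)/((2*O)) = (2*O)*(1/(2*O)) = 1)
X = 1
-28*(-34) + X = -28*(-34) + 1 = 952 + 1 = 953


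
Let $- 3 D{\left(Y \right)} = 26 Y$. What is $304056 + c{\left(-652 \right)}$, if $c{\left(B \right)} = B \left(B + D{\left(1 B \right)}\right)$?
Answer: $- \frac{8865224}{3} \approx -2.9551 \cdot 10^{6}$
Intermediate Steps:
$D{\left(Y \right)} = - \frac{26 Y}{3}$
$c{\left(B \right)} = - \frac{23 B^{2}}{3}$ ($c{\left(B \right)} = B \left(B - \frac{26 \cdot 1 B}{3}\right) = B \left(B - \frac{26 B}{3}\right) = B \left(- \frac{23 B}{3}\right) = - \frac{23 B^{2}}{3}$)
$304056 + c{\left(-652 \right)} = 304056 - \frac{23 \left(-652\right)^{2}}{3} = 304056 - \frac{9777392}{3} = - \frac{8865224}{3}$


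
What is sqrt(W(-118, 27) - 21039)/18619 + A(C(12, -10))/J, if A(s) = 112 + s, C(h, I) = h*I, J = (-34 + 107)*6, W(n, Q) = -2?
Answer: -4/219 + I*sqrt(21041)/18619 ≈ -0.018265 + 0.0077907*I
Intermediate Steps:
J = 438 (J = 73*6 = 438)
C(h, I) = I*h
sqrt(W(-118, 27) - 21039)/18619 + A(C(12, -10))/J = sqrt(-2 - 21039)/18619 + (112 - 10*12)/438 = sqrt(-21041)*(1/18619) + (112 - 120)*(1/438) = (I*sqrt(21041))*(1/18619) - 8*1/438 = I*sqrt(21041)/18619 - 4/219 = -4/219 + I*sqrt(21041)/18619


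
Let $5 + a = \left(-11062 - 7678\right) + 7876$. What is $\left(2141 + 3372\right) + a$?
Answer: $-5356$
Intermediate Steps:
$a = -10869$ ($a = -5 + \left(\left(-11062 - 7678\right) + 7876\right) = -5 + \left(-18740 + 7876\right) = -5 - 10864 = -10869$)
$\left(2141 + 3372\right) + a = \left(2141 + 3372\right) - 10869 = 5513 - 10869 = -5356$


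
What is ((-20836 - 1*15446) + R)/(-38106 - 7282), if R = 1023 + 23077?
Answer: 6091/22694 ≈ 0.26840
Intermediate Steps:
R = 24100
((-20836 - 1*15446) + R)/(-38106 - 7282) = ((-20836 - 1*15446) + 24100)/(-38106 - 7282) = ((-20836 - 15446) + 24100)/(-45388) = (-36282 + 24100)*(-1/45388) = -12182*(-1/45388) = 6091/22694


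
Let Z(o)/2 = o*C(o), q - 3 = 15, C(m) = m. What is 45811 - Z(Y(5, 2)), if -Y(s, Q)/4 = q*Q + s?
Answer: -7981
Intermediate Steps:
q = 18 (q = 3 + 15 = 18)
Y(s, Q) = -72*Q - 4*s (Y(s, Q) = -4*(18*Q + s) = -4*(s + 18*Q) = -72*Q - 4*s)
Z(o) = 2*o² (Z(o) = 2*(o*o) = 2*o²)
45811 - Z(Y(5, 2)) = 45811 - 2*(-72*2 - 4*5)² = 45811 - 2*(-144 - 20)² = 45811 - 2*(-164)² = 45811 - 2*26896 = 45811 - 1*53792 = 45811 - 53792 = -7981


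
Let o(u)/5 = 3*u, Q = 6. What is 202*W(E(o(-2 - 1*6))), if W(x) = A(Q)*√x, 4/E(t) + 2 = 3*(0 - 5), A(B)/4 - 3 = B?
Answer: 14544*I*√17/17 ≈ 3527.4*I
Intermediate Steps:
A(B) = 12 + 4*B
o(u) = 15*u (o(u) = 5*(3*u) = 15*u)
E(t) = -4/17 (E(t) = 4/(-2 + 3*(0 - 5)) = 4/(-2 + 3*(-5)) = 4/(-2 - 15) = 4/(-17) = 4*(-1/17) = -4/17)
W(x) = 36*√x (W(x) = (12 + 4*6)*√x = (12 + 24)*√x = 36*√x)
202*W(E(o(-2 - 1*6))) = 202*(36*√(-4/17)) = 202*(36*(2*I*√17/17)) = 202*(72*I*√17/17) = 14544*I*√17/17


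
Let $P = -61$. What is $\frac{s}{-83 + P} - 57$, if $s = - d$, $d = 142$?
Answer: $- \frac{4033}{72} \approx -56.014$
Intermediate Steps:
$s = -142$ ($s = \left(-1\right) 142 = -142$)
$\frac{s}{-83 + P} - 57 = - \frac{142}{-83 - 61} - 57 = - \frac{142}{-144} - 57 = \left(-142\right) \left(- \frac{1}{144}\right) - 57 = \frac{71}{72} - 57 = - \frac{4033}{72}$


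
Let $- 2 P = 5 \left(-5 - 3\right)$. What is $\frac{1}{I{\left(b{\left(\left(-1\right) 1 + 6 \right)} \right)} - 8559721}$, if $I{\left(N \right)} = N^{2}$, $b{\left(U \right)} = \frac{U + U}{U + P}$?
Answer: $- \frac{25}{213993021} \approx -1.1683 \cdot 10^{-7}$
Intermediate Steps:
$P = 20$ ($P = - \frac{5 \left(-5 - 3\right)}{2} = - \frac{5 \left(-8\right)}{2} = \left(- \frac{1}{2}\right) \left(-40\right) = 20$)
$b{\left(U \right)} = \frac{2 U}{20 + U}$ ($b{\left(U \right)} = \frac{U + U}{U + 20} = \frac{2 U}{20 + U}$)
$\frac{1}{I{\left(b{\left(\left(-1\right) 1 + 6 \right)} \right)} - 8559721} = \frac{1}{\left(\frac{2 \left(\left(-1\right) 1 + 6\right)}{20 + \left(\left(-1\right) 1 + 6\right)}\right)^{2} - 8559721} = \frac{1}{\left(\frac{2 \left(-1 + 6\right)}{20 + \left(-1 + 6\right)}\right)^{2} - 8559721} = \frac{1}{\left(2 \cdot 5 \frac{1}{20 + 5}\right)^{2} - 8559721} = \frac{1}{\left(2 \cdot 5 \cdot \frac{1}{25}\right)^{2} - 8559721} = \frac{1}{\left(\frac{2}{5}\right)^{2} - 8559721} = \frac{1}{\frac{4}{25} - 8559721} = \frac{1}{- \frac{213993021}{25}} = - \frac{25}{213993021}$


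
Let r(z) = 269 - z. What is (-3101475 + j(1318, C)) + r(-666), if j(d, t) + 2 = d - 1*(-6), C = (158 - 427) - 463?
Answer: -3099218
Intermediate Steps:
C = -732 (C = -269 - 463 = -732)
j(d, t) = 4 + d (j(d, t) = -2 + (d - 1*(-6)) = -2 + (d + 6) = -2 + (6 + d) = 4 + d)
(-3101475 + j(1318, C)) + r(-666) = (-3101475 + (4 + 1318)) + (269 - 1*(-666)) = (-3101475 + 1322) + (269 + 666) = -3100153 + 935 = -3099218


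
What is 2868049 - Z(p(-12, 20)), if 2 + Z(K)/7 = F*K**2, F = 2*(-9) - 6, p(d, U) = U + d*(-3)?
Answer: 3394911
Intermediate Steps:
p(d, U) = U - 3*d
F = -24 (F = -18 - 6 = -24)
Z(K) = -14 - 168*K**2 (Z(K) = -14 + 7*(-24*K**2) = -14 - 168*K**2)
2868049 - Z(p(-12, 20)) = 2868049 - (-14 - 168*(20 - 3*(-12))**2) = 2868049 - (-14 - 168*(20 + 36)**2) = 2868049 - (-14 - 168*56**2) = 2868049 - (-14 - 168*3136) = 2868049 - (-14 - 526848) = 2868049 - 1*(-526862) = 2868049 + 526862 = 3394911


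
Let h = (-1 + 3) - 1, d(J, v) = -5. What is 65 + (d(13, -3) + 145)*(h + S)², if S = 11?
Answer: 20225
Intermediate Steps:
h = 1 (h = 2 - 1 = 1)
65 + (d(13, -3) + 145)*(h + S)² = 65 + (-5 + 145)*(1 + 11)² = 65 + 140*12² = 65 + 140*144 = 65 + 20160 = 20225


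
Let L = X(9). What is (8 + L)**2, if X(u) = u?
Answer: 289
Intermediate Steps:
L = 9
(8 + L)**2 = (8 + 9)**2 = 17**2 = 289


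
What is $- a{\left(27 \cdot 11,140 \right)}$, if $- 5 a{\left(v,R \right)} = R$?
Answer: $28$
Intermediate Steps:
$a{\left(v,R \right)} = - \frac{R}{5}$
$- a{\left(27 \cdot 11,140 \right)} = - \frac{\left(-1\right) 140}{5} = \left(-1\right) \left(-28\right) = 28$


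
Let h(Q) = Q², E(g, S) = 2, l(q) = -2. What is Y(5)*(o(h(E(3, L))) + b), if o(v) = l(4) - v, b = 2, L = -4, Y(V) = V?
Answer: -20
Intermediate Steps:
o(v) = -2 - v
Y(5)*(o(h(E(3, L))) + b) = 5*((-2 - 1*2²) + 2) = 5*((-2 - 1*4) + 2) = 5*((-2 - 4) + 2) = 5*(-6 + 2) = 5*(-4) = -20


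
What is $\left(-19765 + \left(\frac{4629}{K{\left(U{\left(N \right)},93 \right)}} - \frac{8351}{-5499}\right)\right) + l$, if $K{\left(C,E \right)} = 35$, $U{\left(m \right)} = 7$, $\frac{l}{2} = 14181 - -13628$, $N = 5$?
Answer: $\frac{6926194801}{192465} \approx 35987.0$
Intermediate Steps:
$l = 55618$ ($l = 2 \left(14181 - -13628\right) = 2 \left(14181 + 13628\right) = 2 \cdot 27809 = 55618$)
$\left(-19765 + \left(\frac{4629}{K{\left(U{\left(N \right)},93 \right)}} - \frac{8351}{-5499}\right)\right) + l = \left(-19765 + \left(\frac{4629}{35} - \frac{8351}{-5499}\right)\right) + 55618 = \left(-19765 + \left(4629 \cdot \frac{1}{35} - - \frac{8351}{5499}\right)\right) + 55618 = \left(-19765 + \left(\frac{4629}{35} + \frac{8351}{5499}\right)\right) + 55618 = \left(-19765 + \frac{25747156}{192465}\right) + 55618 = - \frac{3778323569}{192465} + 55618 = \frac{6926194801}{192465}$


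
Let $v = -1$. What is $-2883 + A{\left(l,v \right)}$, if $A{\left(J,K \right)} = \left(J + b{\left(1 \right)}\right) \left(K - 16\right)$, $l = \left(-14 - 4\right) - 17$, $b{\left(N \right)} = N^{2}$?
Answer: $-2305$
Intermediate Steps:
$l = -35$ ($l = -18 - 17 = -35$)
$A{\left(J,K \right)} = \left(1 + J\right) \left(-16 + K\right)$ ($A{\left(J,K \right)} = \left(J + 1^{2}\right) \left(K - 16\right) = \left(J + 1\right) \left(-16 + K\right) = \left(1 + J\right) \left(-16 + K\right)$)
$-2883 + A{\left(l,v \right)} = -2883 - -578 = -2883 + \left(-16 - 1 + 560 + 35\right) = -2883 + 578 = -2305$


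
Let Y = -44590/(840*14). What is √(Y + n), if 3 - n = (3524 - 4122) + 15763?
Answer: I*√2183874/12 ≈ 123.15*I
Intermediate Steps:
n = -15162 (n = 3 - ((3524 - 4122) + 15763) = 3 - (-598 + 15763) = 3 - 1*15165 = 3 - 15165 = -15162)
Y = -91/24 (Y = -44590/11760 = -44590*1/11760 = -91/24 ≈ -3.7917)
√(Y + n) = √(-91/24 - 15162) = √(-363979/24) = I*√2183874/12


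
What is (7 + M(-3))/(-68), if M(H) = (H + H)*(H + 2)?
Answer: -13/68 ≈ -0.19118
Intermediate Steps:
M(H) = 2*H*(2 + H) (M(H) = (2*H)*(2 + H) = 2*H*(2 + H))
(7 + M(-3))/(-68) = (7 + 2*(-3)*(2 - 3))/(-68) = -(7 + 2*(-3)*(-1))/68 = -(7 + 6)/68 = -1/68*13 = -13/68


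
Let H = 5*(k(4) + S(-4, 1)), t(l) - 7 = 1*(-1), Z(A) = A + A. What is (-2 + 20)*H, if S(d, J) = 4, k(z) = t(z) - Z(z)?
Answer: 180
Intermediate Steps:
Z(A) = 2*A
t(l) = 6 (t(l) = 7 + 1*(-1) = 7 - 1 = 6)
k(z) = 6 - 2*z
H = 10 (H = 5*((6 - 2*4) + 4) = 5*((6 - 8) + 4) = 5*(-2 + 4) = 5*2 = 10)
(-2 + 20)*H = (-2 + 20)*10 = 18*10 = 180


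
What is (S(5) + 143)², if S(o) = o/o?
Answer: 20736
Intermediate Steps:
S(o) = 1
(S(5) + 143)² = (1 + 143)² = 144² = 20736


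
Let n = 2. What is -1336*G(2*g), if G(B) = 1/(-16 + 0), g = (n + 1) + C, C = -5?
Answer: 167/2 ≈ 83.500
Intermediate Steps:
g = -2 (g = (2 + 1) - 5 = 3 - 5 = -2)
G(B) = -1/16 (G(B) = 1/(-16) = -1/16)
-1336*G(2*g) = -1336*(-1/16) = 167/2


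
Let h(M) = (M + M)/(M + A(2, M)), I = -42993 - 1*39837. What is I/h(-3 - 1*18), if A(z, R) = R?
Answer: -82830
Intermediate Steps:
I = -82830 (I = -42993 - 39837 = -82830)
h(M) = 1 (h(M) = (M + M)/(M + M) = (2*M)/((2*M)) = (2*M)*(1/(2*M)) = 1)
I/h(-3 - 1*18) = -82830/1 = -82830*1 = -82830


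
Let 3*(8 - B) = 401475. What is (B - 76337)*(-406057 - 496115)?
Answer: 189595054488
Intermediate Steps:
B = -133817 (B = 8 - ⅓*401475 = 8 - 133825 = -133817)
(B - 76337)*(-406057 - 496115) = (-133817 - 76337)*(-406057 - 496115) = -210154*(-902172) = 189595054488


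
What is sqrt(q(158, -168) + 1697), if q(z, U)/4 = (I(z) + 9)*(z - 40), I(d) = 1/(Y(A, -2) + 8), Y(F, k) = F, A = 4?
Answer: sqrt(53859)/3 ≈ 77.359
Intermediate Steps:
I(d) = 1/12 (I(d) = 1/(4 + 8) = 1/12)
q(z, U) = -4360/3 + 109*z/3 (q(z, U) = 4*((1/12 + 9)*(z - 40)) = 4*(109*(-40 + z)/12) = 4*(-1090/3 + 109*z/12) = -4360/3 + 109*z/3)
sqrt(q(158, -168) + 1697) = sqrt((-4360/3 + (109/3)*158) + 1697) = sqrt((-4360/3 + 17222/3) + 1697) = sqrt(12862/3 + 1697) = sqrt(17953/3) = sqrt(53859)/3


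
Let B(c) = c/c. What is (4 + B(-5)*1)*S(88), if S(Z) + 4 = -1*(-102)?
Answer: 490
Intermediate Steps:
B(c) = 1
S(Z) = 98 (S(Z) = -4 - 1*(-102) = -4 + 102 = 98)
(4 + B(-5)*1)*S(88) = (4 + 1*1)*98 = (4 + 1)*98 = 5*98 = 490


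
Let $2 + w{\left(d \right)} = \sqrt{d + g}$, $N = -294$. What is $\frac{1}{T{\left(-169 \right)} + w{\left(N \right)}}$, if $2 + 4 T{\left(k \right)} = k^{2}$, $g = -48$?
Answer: $\frac{38068}{271721691} - \frac{16 i \sqrt{38}}{271721691} \approx 0.0001401 - 3.6298 \cdot 10^{-7} i$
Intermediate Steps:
$w{\left(d \right)} = -2 + \sqrt{-48 + d}$ ($w{\left(d \right)} = -2 + \sqrt{d - 48} = -2 + \sqrt{-48 + d}$)
$T{\left(k \right)} = - \frac{1}{2} + \frac{k^{2}}{4}$
$\frac{1}{T{\left(-169 \right)} + w{\left(N \right)}} = \frac{1}{\left(- \frac{1}{2} + \frac{\left(-169\right)^{2}}{4}\right) - \left(2 - \sqrt{-48 - 294}\right)} = \frac{1}{\left(- \frac{1}{2} + \frac{1}{4} \cdot 28561\right) - \left(2 - \sqrt{-342}\right)} = \frac{1}{\left(- \frac{1}{2} + \frac{28561}{4}\right) - \left(2 - 3 i \sqrt{38}\right)} = \frac{1}{\frac{28559}{4} - \left(2 - 3 i \sqrt{38}\right)} = \frac{1}{\frac{28551}{4} + 3 i \sqrt{38}}$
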